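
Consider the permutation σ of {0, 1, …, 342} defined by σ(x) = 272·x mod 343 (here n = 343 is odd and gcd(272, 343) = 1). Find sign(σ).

-1

Trace 41: π^k(41) = [41, 176, 195, 218, 300, 309, 13] for k=0..6.
10 cycles of lengths [98, 98, 98, 14, 14, 14, 2, 2, 2, 1].
sign(π) = (−1)^{n − #cycles} = (−1)^{343−10} = (−1)^333 = -1.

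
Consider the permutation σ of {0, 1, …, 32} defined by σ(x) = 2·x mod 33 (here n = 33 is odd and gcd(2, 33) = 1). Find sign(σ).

+1

Trace 8: π^k(8) = [8, 16, 32, 31, 29, 25, 17] for k=0..6.
Cycle lengths of π_2 on ℤ/33ℤ: [10, 10, 10, 2, 1]; 5 cycles in total.
Σ(ℓ_i−1) = 33−5 = 28; sign = (−1)^28 = +1.
(2|33)_J = +1 (Zolotarev's lemma cross-check).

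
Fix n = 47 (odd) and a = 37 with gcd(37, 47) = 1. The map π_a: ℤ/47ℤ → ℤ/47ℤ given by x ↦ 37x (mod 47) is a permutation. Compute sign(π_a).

Start at x=36: 36 → 16 → 28 → 2 → 27 → 12 → 21 → … (one orbit).
Cycle lengths of π_37 on ℤ/47ℤ: [23, 23, 1]; 3 cycles in total.
3 cycles on 47: each ℓ→(−1)^(ℓ−1), product (−1)^44 = +1.

+1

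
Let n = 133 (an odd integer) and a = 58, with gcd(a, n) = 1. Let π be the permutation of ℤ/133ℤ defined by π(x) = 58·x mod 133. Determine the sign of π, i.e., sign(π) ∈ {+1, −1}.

Orbit of 1 under x↦58x: [1, 58, 39]… (length divides ord_133(58)).
57 cycles of lengths [3, 3, 3, 3, 3, 3, 3, 3, 3, 3, 3, 3, 3, 3, 3, 3, 3, 3, 3, 3, 3, 3, 3, 3, 3, 3, 3, 3, 3, 3, 3, 3, 3, 3, 3, 3, 3, 3, 1, 1, 1, 1, 1, 1, 1, 1, 1, 1, 1, 1, 1, 1, 1, 1, 1, 1, 1].
With 57 cycles on 133 points, sign = (−1)^{133−57} = +1.
(58|133)_J = +1 (Zolotarev's lemma cross-check).

+1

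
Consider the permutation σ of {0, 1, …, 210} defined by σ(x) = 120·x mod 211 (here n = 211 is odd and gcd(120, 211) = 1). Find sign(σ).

+1

Start at x=148: 148 → 36 → 100 → 184 → 136 → 73 → 109 → … (one orbit).
π_120 has 3 disjoint cycles with lengths [105, 105, 1] on {0,…,210}.
3 cycles on 211: each ℓ→(−1)^(ℓ−1), product (−1)^208 = +1.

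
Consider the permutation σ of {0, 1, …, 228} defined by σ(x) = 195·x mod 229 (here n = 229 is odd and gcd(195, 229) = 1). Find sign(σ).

Trace 60: π^k(60) = [60, 21, 202, 2, 161, 22, 168] for k=0..6.
Cycle lengths of π_195 on ℤ/229ℤ: [76, 76, 76, 1]; 4 cycles in total.
n − c = 229 − 4 = 225; sign = (−1)^225 = -1.
Via Zolotarev, sign(π_{195}) = (195|229) = -1.

-1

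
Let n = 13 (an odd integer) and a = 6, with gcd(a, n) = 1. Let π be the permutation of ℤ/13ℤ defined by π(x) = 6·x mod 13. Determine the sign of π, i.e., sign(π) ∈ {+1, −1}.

Orbit of 9 under x↦6x: [9, 2, 12, 7, 3, 5, 4]… (length divides ord_13(6)).
π_6 has 2 disjoint cycles with lengths [12, 1] on {0,…,12}.
2 cycles on 13: each ℓ→(−1)^(ℓ−1), product (−1)^11 = -1.
Check: (6/13) = -1 by Zolotarev.

-1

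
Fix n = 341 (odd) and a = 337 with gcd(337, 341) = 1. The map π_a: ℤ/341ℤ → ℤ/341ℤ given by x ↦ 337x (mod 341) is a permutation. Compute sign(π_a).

Orbit of 85 under x↦337x: [85, 1, 337, 16, 277, 256, 340]… (length divides ord_341(337)).
Cycle lengths of π_337 on ℤ/341ℤ: [10, 10, 10, 10, 10, 10, 10, 10, 10, 10, 10, 10, 10, 10, 10, 10, 10, 10, 10, 10, 10, 10, 10, 10, 10, 10, 10, 10, 10, 10, 10, 10, 10, 10, 1]; 35 cycles in total.
n − c = 341 − 35 = 306; sign = (−1)^306 = +1.
Check: (337/341) = +1 by Zolotarev.

+1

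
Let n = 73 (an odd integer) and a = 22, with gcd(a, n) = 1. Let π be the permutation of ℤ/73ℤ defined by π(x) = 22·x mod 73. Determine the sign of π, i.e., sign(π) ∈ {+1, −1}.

Trace 46: π^k(46) = [46, 63, 72, 51, 27, 10, 1] for k=0..6.
Cycle lengths of π_22 on ℤ/73ℤ: [8, 8, 8, 8, 8, 8, 8, 8, 8, 1]; 10 cycles in total.
With 10 cycles on 73 points, sign = (−1)^{73−10} = -1.

-1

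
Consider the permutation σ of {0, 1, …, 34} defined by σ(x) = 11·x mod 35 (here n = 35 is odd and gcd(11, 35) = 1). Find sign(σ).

Start at x=1: 1 → 11 → 16 → 1 (one orbit).
π_11 has 15 disjoint cycles with lengths [3, 3, 3, 3, 3, 3, 3, 3, 3, 3, 1, 1, 1, 1, 1] on {0,…,34}.
n − c = 35 − 15 = 20; sign = (−1)^20 = +1.
The Jacobi symbol (11|35) = +1 (Zolotarev) agrees.

+1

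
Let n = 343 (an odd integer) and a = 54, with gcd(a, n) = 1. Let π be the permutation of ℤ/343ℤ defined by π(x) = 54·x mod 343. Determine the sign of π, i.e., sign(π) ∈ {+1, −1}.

-1

Start at x=44: 44 → 318 → 22 → 159 → 11 → 251 → 177 → … (one orbit).
π_54 has 4 disjoint cycles with lengths [294, 42, 6, 1] on {0,…,342}.
4 cycles on 343: each ℓ→(−1)^(ℓ−1), product (−1)^339 = -1.
Via Zolotarev, sign(π_{54}) = (54|343) = -1.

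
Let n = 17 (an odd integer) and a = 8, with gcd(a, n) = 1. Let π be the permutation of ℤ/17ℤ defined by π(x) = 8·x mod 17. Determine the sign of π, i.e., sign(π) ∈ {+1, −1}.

+1

Start at x=16: 16 → 9 → 4 → 15 → 1 → 8 → 13 → … (one orbit).
π_8 has 3 disjoint cycles with lengths [8, 8, 1] on {0,…,16}.
n − c = 17 − 3 = 14; sign = (−1)^14 = +1.
Zolotarev: (8|17) = +1, matching the cycle-count sign.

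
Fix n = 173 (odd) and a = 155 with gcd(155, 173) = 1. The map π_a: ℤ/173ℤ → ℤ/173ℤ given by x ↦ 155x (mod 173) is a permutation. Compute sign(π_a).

-1

Start at x=75: 75 → 34 → 80 → 117 → 143 → 21 → 141 → … (one orbit).
The orbit structure of x ↦ 155x mod 173: 2 orbits of sizes [172, 1].
With 2 cycles on 173 points, sign = (−1)^{173−2} = -1.
Zolotarev: (155|173) = -1, matching the cycle-count sign.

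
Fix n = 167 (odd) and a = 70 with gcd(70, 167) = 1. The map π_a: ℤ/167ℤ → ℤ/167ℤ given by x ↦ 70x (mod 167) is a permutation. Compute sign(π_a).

-1

Start at x=24: 24 → 10 → 32 → 69 → 154 → 92 → 94 → … (one orbit).
Cycle lengths of π_70 on ℤ/167ℤ: [166, 1]; 2 cycles in total.
sign(π) = (−1)^{n − #cycles} = (−1)^{167−2} = (−1)^165 = -1.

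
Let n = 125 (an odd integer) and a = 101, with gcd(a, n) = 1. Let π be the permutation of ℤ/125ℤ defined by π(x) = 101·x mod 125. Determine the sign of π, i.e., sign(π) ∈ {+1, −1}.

Trace 26: π^k(26) = [26, 1, 101, 76, 51] for k=0..4.
45 cycles of lengths [5, 5, 5, 5, 5, 5, 5, 5, 5, 5, 5, 5, 5, 5, 5, 5, 5, 5, 5, 5, 1, 1, 1, 1, 1, 1, 1, 1, 1, 1, 1, 1, 1, 1, 1, 1, 1, 1, 1, 1, 1, 1, 1, 1, 1].
sign(π) = (−1)^{n − #cycles} = (−1)^{125−45} = (−1)^80 = +1.

+1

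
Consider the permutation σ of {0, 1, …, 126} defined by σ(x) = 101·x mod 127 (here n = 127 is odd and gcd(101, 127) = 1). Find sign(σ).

Start at x=3: 3 → 49 → 123 → 104 → 90 → 73 → 7 → … (one orbit).
Cycle lengths of π_101 on ℤ/127ℤ: [126, 1]; 2 cycles in total.
127 − 2 = 125 transpositions; sign(π) = (−1)^125 = -1.
(101|127)_J = -1 (Zolotarev's lemma cross-check).

-1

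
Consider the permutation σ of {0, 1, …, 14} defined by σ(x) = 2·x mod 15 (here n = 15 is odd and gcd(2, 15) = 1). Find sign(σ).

+1

Orbit of 8 under x↦2x: [8, 1, 2, 4]… (length divides ord_15(2)).
Decompose π into cycles: lengths [4, 4, 4, 2, 1] (5 cycles, including the fixed point 0).
5 cycles on 15: each ℓ→(−1)^(ℓ−1), product (−1)^10 = +1.
Zolotarev: (2|15) = +1, matching the cycle-count sign.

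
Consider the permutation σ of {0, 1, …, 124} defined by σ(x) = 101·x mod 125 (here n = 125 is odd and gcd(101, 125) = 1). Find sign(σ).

+1

Orbit of 76 under x↦101x: [76, 51, 26, 1, 101]… (length divides ord_125(101)).
Cycle lengths of π_101 on ℤ/125ℤ: [5, 5, 5, 5, 5, 5, 5, 5, 5, 5, 5, 5, 5, 5, 5, 5, 5, 5, 5, 5, 1, 1, 1, 1, 1, 1, 1, 1, 1, 1, 1, 1, 1, 1, 1, 1, 1, 1, 1, 1, 1, 1, 1, 1, 1]; 45 cycles in total.
n − c = 125 − 45 = 80; sign = (−1)^80 = +1.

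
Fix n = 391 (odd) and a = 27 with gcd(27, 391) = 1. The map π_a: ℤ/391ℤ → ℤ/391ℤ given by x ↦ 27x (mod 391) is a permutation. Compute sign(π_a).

Start at x=266: 266 → 144 → 369 → 188 → 384 → 202 → 371 → … (one orbit).
6 cycles of lengths [176, 176, 16, 11, 11, 1].
sign(π) = (−1)^{n − #cycles} = (−1)^{391−6} = (−1)^385 = -1.
The Jacobi symbol (27|391) = -1 (Zolotarev) agrees.

-1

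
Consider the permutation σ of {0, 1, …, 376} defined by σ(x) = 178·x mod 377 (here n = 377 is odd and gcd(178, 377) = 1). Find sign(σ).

+1

Orbit of 9 under x↦178x: [9, 94, 144, 373, 42, 313, 295]… (length divides ord_377(178)).
π_178 has 15 disjoint cycles with lengths [42, 42, 42, 42, 42, 42, 42, 42, 14, 14, 3, 3, 3, 3, 1] on {0,…,376}.
377 − 15 = 362 transpositions; sign(π) = (−1)^362 = +1.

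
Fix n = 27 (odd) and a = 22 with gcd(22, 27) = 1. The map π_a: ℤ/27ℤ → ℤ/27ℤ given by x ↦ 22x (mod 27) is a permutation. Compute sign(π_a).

Start at x=13: 13 → 16 → 1 → 22 → 25 → 10 → 4 → … (one orbit).
Cycle type of π: 9×2 + 3×2 + 1×3; total 7 cycles.
sign(π) = (−1)^{n − #cycles} = (−1)^{27−7} = (−1)^20 = +1.

+1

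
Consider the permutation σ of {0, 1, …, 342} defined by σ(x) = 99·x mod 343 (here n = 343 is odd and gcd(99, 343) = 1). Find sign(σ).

Trace 246: π^k(246) = [246, 1, 99, 197, 295, 50, 148] for k=0..6.
Decompose π into cycles: lengths [7, 7, 7, 7, 7, 7, 7, 7, 7, 7, 7, 7, 7, 7, 7, 7, 7, 7, 7, 7, 7, 7, 7, 7, 7, 7, 7, 7, 7, 7, 7, 7, 7, 7, 7, 7, 7, 7, 7, 7, 7, 7, 1, 1, 1, 1, 1, 1, 1, 1, 1, 1, 1, 1, 1, 1, 1, 1, 1, 1, 1, 1, 1, 1, 1, 1, 1, 1, 1, 1, 1, 1, 1, 1, 1, 1, 1, 1, 1, 1, 1, 1, 1, 1, 1, 1, 1, 1, 1, 1, 1] (91 cycles, including the fixed point 0).
With 91 cycles on 343 points, sign = (−1)^{343−91} = +1.

+1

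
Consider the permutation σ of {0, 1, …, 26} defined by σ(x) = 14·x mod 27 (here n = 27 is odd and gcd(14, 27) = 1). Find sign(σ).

Orbit of 25 under x↦14x: [25, 26, 13, 20, 10, 5, 16]… (length divides ord_27(14)).
Cycle lengths of π_14 on ℤ/27ℤ: [18, 6, 2, 1]; 4 cycles in total.
With 4 cycles on 27 points, sign = (−1)^{27−4} = -1.

-1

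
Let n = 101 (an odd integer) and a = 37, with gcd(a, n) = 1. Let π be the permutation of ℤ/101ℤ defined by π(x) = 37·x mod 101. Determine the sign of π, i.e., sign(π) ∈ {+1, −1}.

Trace 84: π^k(84) = [84, 78, 58, 25, 16, 87, 88] for k=0..6.
The orbit structure of x ↦ 37x mod 101: 5 orbits of sizes [25, 25, 25, 25, 1].
n − c = 101 − 5 = 96; sign = (−1)^96 = +1.
The Jacobi symbol (37|101) = +1 (Zolotarev) agrees.

+1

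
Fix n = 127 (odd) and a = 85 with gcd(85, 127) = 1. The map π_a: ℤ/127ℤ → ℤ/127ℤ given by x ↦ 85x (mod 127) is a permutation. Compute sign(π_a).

-1

Orbit of 96 under x↦85x: [96, 32, 53, 60, 20, 49, 101]… (length divides ord_127(85)).
Cycle lengths of π_85 on ℤ/127ℤ: [126, 1]; 2 cycles in total.
n − c = 127 − 2 = 125; sign = (−1)^125 = -1.
Via Zolotarev, sign(π_{85}) = (85|127) = -1.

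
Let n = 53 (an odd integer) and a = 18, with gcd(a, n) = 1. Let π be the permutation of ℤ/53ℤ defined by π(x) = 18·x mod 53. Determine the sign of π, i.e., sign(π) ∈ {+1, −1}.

Start at x=36: 36 → 12 → 4 → 19 → 24 → 8 → 38 → … (one orbit).
Cycle type of π: 52 + 1; total 2 cycles.
n − c = 53 − 2 = 51; sign = (−1)^51 = -1.

-1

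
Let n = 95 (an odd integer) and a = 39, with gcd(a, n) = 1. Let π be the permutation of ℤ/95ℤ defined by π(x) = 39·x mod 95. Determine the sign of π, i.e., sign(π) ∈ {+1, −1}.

Orbit of 39 under x↦39x: [39, 1]… (length divides ord_95(39)).
The orbit structure of x ↦ 39x mod 95: 57 orbits of sizes [2, 2, 2, 2, 2, 2, 2, 2, 2, 2, 2, 2, 2, 2, 2, 2, 2, 2, 2, 2, 2, 2, 2, 2, 2, 2, 2, 2, 2, 2, 2, 2, 2, 2, 2, 2, 2, 2, 1, 1, 1, 1, 1, 1, 1, 1, 1, 1, 1, 1, 1, 1, 1, 1, 1, 1, 1].
With 57 cycles on 95 points, sign = (−1)^{95−57} = +1.
The Jacobi symbol (39|95) = +1 (Zolotarev) agrees.

+1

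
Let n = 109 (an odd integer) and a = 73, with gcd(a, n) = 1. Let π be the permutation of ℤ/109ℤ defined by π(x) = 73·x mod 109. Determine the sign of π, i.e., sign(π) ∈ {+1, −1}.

+1

Start at x=27: 27 → 9 → 3 → 1 → 73 → 97 → 105 → … (one orbit).
Decompose π into cycles: lengths [27, 27, 27, 27, 1] (5 cycles, including the fixed point 0).
With 5 cycles on 109 points, sign = (−1)^{109−5} = +1.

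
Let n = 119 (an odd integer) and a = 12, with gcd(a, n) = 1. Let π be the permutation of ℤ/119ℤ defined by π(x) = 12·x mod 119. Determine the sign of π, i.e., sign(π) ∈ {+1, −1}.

Orbit of 106 under x↦12x: [106, 82, 32, 27, 86, 80, 8]… (length divides ord_119(12)).
Cycle lengths of π_12 on ℤ/119ℤ: [48, 48, 16, 6, 1]; 5 cycles in total.
119 − 5 = 114 transpositions; sign(π) = (−1)^114 = +1.
Check: (12/119) = +1 by Zolotarev.

+1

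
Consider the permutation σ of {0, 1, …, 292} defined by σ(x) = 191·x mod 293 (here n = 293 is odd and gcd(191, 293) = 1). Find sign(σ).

+1

Start at x=189: 189 → 60 → 33 → 150 → 229 → 82 → 133 → … (one orbit).
π_191 has 5 disjoint cycles with lengths [73, 73, 73, 73, 1] on {0,…,292}.
sign(π) = (−1)^{n − #cycles} = (−1)^{293−5} = (−1)^288 = +1.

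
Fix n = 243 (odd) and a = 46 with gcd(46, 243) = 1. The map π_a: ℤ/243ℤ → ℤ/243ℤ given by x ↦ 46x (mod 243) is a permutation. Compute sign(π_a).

Trace 136: π^k(136) = [136, 181, 64, 28, 73, 199, 163] for k=0..6.
π_46 has 27 disjoint cycles with lengths [27, 27, 27, 27, 27, 27, 9, 9, 9, 9, 9, 9, 3, 3, 3, 3, 3, 3, 1, 1, 1, 1, 1, 1, 1, 1, 1] on {0,…,242}.
243 − 27 = 216 transpositions; sign(π) = (−1)^216 = +1.
The Jacobi symbol (46|243) = +1 (Zolotarev) agrees.

+1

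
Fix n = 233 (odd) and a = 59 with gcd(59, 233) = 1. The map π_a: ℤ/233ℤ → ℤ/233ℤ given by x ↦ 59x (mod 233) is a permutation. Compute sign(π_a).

Start at x=175: 175 → 73 → 113 → 143 → 49 → 95 → 13 → … (one orbit).
Decompose π into cycles: lengths [232, 1] (2 cycles, including the fixed point 0).
2 cycles on 233: each ℓ→(−1)^(ℓ−1), product (−1)^231 = -1.

-1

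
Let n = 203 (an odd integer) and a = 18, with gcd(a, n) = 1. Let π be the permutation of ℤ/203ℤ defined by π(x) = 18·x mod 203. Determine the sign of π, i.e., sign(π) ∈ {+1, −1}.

Orbit of 149 under x↦18x: [149, 43, 165, 128, 71, 60, 65]… (length divides ord_203(18)).
The orbit structure of x ↦ 18x mod 203: 6 orbits of sizes [84, 84, 28, 3, 3, 1].
Σ(ℓ_i−1) = 203−6 = 197; sign = (−1)^197 = -1.
Via Zolotarev, sign(π_{18}) = (18|203) = -1.

-1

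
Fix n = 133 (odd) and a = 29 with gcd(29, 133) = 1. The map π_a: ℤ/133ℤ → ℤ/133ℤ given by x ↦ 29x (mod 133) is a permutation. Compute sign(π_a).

-1

Trace 36: π^k(36) = [36, 113, 85, 71, 64, 127, 92] for k=0..6.
14 cycles of lengths [18, 18, 18, 18, 18, 18, 18, 1, 1, 1, 1, 1, 1, 1].
133 − 14 = 119 transpositions; sign(π) = (−1)^119 = -1.
(29|133)_J = -1 (Zolotarev's lemma cross-check).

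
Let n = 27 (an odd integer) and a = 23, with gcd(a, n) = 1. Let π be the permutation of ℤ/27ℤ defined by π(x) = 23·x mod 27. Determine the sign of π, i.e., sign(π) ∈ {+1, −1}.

Orbit of 10 under x↦23x: [10, 14, 25, 8, 22, 20, 1]… (length divides ord_27(23)).
Cycle lengths of π_23 on ℤ/27ℤ: [18, 6, 2, 1]; 4 cycles in total.
sign(π) = (−1)^{n − #cycles} = (−1)^{27−4} = (−1)^23 = -1.

-1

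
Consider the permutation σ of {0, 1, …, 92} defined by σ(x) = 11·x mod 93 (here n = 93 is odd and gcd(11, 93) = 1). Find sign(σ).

Trace 89: π^k(89) = [89, 49, 74, 70, 26, 7, 77] for k=0..6.
5 cycles of lengths [30, 30, 30, 2, 1].
n − c = 93 − 5 = 88; sign = (−1)^88 = +1.
Check: (11/93) = +1 by Zolotarev.

+1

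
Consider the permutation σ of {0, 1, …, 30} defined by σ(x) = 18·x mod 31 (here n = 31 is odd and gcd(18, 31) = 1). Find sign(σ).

Trace 5: π^k(5) = [5, 28, 8, 20, 19, 1, 18] for k=0..6.
3 cycles of lengths [15, 15, 1].
31 − 3 = 28 transpositions; sign(π) = (−1)^28 = +1.
(18|31)_J = +1 (Zolotarev's lemma cross-check).

+1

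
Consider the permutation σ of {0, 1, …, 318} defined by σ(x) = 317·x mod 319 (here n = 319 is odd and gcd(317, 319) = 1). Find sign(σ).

-1

Orbit of 15 under x↦317x: [15, 289, 60, 199, 240, 158, 3]… (length divides ord_319(317)).
Cycle lengths of π_317 on ℤ/319ℤ: [140, 140, 28, 5, 5, 1]; 6 cycles in total.
6 cycles on 319: each ℓ→(−1)^(ℓ−1), product (−1)^313 = -1.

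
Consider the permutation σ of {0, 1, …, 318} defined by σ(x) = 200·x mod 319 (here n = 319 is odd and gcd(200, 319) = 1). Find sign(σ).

+1

Trace 142: π^k(142) = [142, 9, 205, 168, 105, 265, 46] for k=0..6.
π_200 has 5 disjoint cycles with lengths [140, 140, 28, 10, 1] on {0,…,318}.
n − c = 319 − 5 = 314; sign = (−1)^314 = +1.
Check: (200/319) = +1 by Zolotarev.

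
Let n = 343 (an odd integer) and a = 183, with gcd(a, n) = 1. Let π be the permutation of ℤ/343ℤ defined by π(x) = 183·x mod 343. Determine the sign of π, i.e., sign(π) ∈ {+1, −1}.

+1

Orbit of 239 under x↦183x: [239, 176, 309, 295, 134, 169, 57]… (length divides ord_343(183)).
Decompose π into cycles: lengths [49, 49, 49, 49, 49, 49, 7, 7, 7, 7, 7, 7, 1, 1, 1, 1, 1, 1, 1] (19 cycles, including the fixed point 0).
Σ(ℓ_i−1) = 343−19 = 324; sign = (−1)^324 = +1.
Zolotarev: (183|343) = +1, matching the cycle-count sign.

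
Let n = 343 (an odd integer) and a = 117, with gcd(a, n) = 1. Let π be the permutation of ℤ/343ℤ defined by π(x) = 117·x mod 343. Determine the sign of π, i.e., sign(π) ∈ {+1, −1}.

Trace 263: π^k(263) = [263, 244, 79, 325, 295, 215, 116] for k=0..6.
Cycle type of π: 42×7 + 6×8 + 1; total 16 cycles.
343 − 16 = 327 transpositions; sign(π) = (−1)^327 = -1.

-1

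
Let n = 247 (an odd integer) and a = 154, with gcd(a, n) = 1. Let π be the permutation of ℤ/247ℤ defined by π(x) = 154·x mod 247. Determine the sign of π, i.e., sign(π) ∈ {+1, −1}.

Start at x=64: 64 → 223 → 9 → 151 → 36 → 110 → 144 → … (one orbit).
The orbit structure of x ↦ 154x mod 247: 9 orbits of sizes [36, 36, 36, 36, 36, 36, 18, 12, 1].
n − c = 247 − 9 = 238; sign = (−1)^238 = +1.
The Jacobi symbol (154|247) = +1 (Zolotarev) agrees.

+1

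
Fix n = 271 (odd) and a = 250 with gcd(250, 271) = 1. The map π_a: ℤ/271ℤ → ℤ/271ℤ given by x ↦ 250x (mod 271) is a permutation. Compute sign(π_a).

Trace 78: π^k(78) = [78, 259, 252, 128, 22, 80, 217] for k=0..6.
Decompose π into cycles: lengths [135, 135, 1] (3 cycles, including the fixed point 0).
271 − 3 = 268 transpositions; sign(π) = (−1)^268 = +1.
(250|271)_J = +1 (Zolotarev's lemma cross-check).

+1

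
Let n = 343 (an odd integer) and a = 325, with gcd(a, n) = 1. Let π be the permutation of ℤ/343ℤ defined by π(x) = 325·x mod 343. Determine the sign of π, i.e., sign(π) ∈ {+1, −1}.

-1

Start at x=325: 325 → 324 → 342 → 18 → 19 → 1 → 325 (one orbit).
Cycle type of π: 6×57 + 1; total 58 cycles.
n − c = 343 − 58 = 285; sign = (−1)^285 = -1.
Check: (325/343) = -1 by Zolotarev.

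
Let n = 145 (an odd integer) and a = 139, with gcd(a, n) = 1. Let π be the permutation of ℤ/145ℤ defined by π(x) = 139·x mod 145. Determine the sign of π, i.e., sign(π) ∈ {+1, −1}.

Start at x=59: 59 → 81 → 94 → 16 → 49 → 141 → 24 → … (one orbit).
Decompose π into cycles: lengths [14, 14, 14, 14, 14, 14, 14, 14, 7, 7, 7, 7, 2, 2, 1] (15 cycles, including the fixed point 0).
15 cycles on 145: each ℓ→(−1)^(ℓ−1), product (−1)^130 = +1.
Zolotarev: (139|145) = +1, matching the cycle-count sign.

+1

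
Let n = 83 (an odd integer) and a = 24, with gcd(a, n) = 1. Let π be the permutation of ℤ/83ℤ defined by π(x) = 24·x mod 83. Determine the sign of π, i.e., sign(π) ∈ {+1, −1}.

Start at x=10: 10 → 74 → 33 → 45 → 1 → 24 → 78 → … (one orbit).
Cycle lengths of π_24 on ℤ/83ℤ: [82, 1]; 2 cycles in total.
2 cycles on 83: each ℓ→(−1)^(ℓ−1), product (−1)^81 = -1.
Check: (24/83) = -1 by Zolotarev.

-1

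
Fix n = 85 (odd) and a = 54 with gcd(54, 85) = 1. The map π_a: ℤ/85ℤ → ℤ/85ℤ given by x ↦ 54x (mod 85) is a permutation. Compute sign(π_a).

-1

Trace 39: π^k(39) = [39, 66, 79, 16, 14, 76, 24] for k=0..6.
Cycle lengths of π_54 on ℤ/85ℤ: [16, 16, 16, 16, 16, 2, 2, 1]; 8 cycles in total.
8 cycles on 85: each ℓ→(−1)^(ℓ−1), product (−1)^77 = -1.
(54|85)_J = -1 (Zolotarev's lemma cross-check).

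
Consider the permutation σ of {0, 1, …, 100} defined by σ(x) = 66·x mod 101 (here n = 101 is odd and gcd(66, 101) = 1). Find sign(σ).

Trace 49: π^k(49) = [49, 2, 31, 26, 100, 35, 88] for k=0..6.
Cycle type of π: 100 + 1; total 2 cycles.
sign(π) = (−1)^{n − #cycles} = (−1)^{101−2} = (−1)^99 = -1.
The Jacobi symbol (66|101) = -1 (Zolotarev) agrees.

-1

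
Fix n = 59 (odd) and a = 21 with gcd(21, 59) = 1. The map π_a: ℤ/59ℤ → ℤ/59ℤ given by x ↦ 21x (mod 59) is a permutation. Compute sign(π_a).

Start at x=19: 19 → 45 → 1 → 21 → 28 → 57 → 17 → … (one orbit).
Cycle lengths of π_21 on ℤ/59ℤ: [29, 29, 1]; 3 cycles in total.
sign(π) = (−1)^{n − #cycles} = (−1)^{59−3} = (−1)^56 = +1.
The Jacobi symbol (21|59) = +1 (Zolotarev) agrees.

+1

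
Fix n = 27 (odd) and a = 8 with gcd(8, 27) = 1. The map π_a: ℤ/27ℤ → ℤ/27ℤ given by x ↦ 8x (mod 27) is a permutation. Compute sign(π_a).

-1

Orbit of 1 under x↦8x: [1, 8, 10, 26, 19, 17]… (length divides ord_27(8)).
Decompose π into cycles: lengths [6, 6, 6, 2, 2, 2, 2, 1] (8 cycles, including the fixed point 0).
n − c = 27 − 8 = 19; sign = (−1)^19 = -1.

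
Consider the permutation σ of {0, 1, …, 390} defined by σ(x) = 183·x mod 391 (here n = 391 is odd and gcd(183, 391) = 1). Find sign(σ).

Orbit of 1 under x↦183x: [1, 183, 254, 344]… (length divides ord_391(183)).
Cycle type of π: 4×92 + 2×11 + 1; total 104 cycles.
sign(π) = (−1)^{n − #cycles} = (−1)^{391−104} = (−1)^287 = -1.
(183|391)_J = -1 (Zolotarev's lemma cross-check).

-1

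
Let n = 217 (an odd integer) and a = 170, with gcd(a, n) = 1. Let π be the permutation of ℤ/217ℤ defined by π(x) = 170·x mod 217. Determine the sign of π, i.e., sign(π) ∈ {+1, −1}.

-1

Orbit of 23 under x↦170x: [23, 4, 29, 156, 46, 8, 58]… (length divides ord_217(170)).
Cycle type of π: 30×6 + 10×3 + 3×2 + 1; total 12 cycles.
n − c = 217 − 12 = 205; sign = (−1)^205 = -1.
Via Zolotarev, sign(π_{170}) = (170|217) = -1.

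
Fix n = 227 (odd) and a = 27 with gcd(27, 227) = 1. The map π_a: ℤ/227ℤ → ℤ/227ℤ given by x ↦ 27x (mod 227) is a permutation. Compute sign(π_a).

Trace 28: π^k(28) = [28, 75, 209, 195, 44, 53, 69] for k=0..6.
Cycle type of π: 113×2 + 1; total 3 cycles.
227 − 3 = 224 transpositions; sign(π) = (−1)^224 = +1.

+1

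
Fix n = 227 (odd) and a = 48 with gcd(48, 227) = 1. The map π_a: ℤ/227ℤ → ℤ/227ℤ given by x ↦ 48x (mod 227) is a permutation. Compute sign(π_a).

+1

Start at x=76: 76 → 16 → 87 → 90 → 7 → 109 → 11 → … (one orbit).
The orbit structure of x ↦ 48x mod 227: 3 orbits of sizes [113, 113, 1].
3 cycles on 227: each ℓ→(−1)^(ℓ−1), product (−1)^224 = +1.
Check: (48/227) = +1 by Zolotarev.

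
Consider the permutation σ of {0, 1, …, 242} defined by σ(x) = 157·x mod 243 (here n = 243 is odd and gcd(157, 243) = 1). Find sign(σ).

+1

Start at x=136: 136 → 211 → 79 → 10 → 112 → 88 → 208 → … (one orbit).
π_157 has 11 disjoint cycles with lengths [81, 81, 27, 27, 9, 9, 3, 3, 1, 1, 1] on {0,…,242}.
sign(π) = (−1)^{n − #cycles} = (−1)^{243−11} = (−1)^232 = +1.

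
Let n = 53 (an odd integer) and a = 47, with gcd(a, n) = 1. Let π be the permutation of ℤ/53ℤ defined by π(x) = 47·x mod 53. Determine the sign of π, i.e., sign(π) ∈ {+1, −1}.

Trace 10: π^k(10) = [10, 46, 42, 13, 28, 44, 1] for k=0..6.
The orbit structure of x ↦ 47x mod 53: 5 orbits of sizes [13, 13, 13, 13, 1].
53 − 5 = 48 transpositions; sign(π) = (−1)^48 = +1.
Check: (47/53) = +1 by Zolotarev.

+1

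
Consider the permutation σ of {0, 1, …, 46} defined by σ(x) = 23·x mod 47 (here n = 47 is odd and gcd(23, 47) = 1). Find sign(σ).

-1

Orbit of 35 under x↦23x: [35, 6, 44, 25, 11, 18, 38]… (length divides ord_47(23)).
Decompose π into cycles: lengths [46, 1] (2 cycles, including the fixed point 0).
n − c = 47 − 2 = 45; sign = (−1)^45 = -1.
(23|47)_J = -1 (Zolotarev's lemma cross-check).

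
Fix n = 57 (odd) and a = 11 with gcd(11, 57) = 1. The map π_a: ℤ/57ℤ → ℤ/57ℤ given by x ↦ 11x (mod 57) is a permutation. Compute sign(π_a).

Start at x=11: 11 → 7 → 20 → 49 → 26 → 1 → 11 (one orbit).
The orbit structure of x ↦ 11x mod 57: 14 orbits of sizes [6, 6, 6, 6, 6, 6, 3, 3, 3, 3, 3, 3, 2, 1].
n − c = 57 − 14 = 43; sign = (−1)^43 = -1.
(11|57)_J = -1 (Zolotarev's lemma cross-check).

-1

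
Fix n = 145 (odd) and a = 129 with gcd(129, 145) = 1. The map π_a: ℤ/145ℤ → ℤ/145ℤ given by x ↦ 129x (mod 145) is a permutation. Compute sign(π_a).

Trace 36: π^k(36) = [36, 4, 81, 9, 1, 129, 111] for k=0..6.
The orbit structure of x ↦ 129x mod 145: 13 orbits of sizes [14, 14, 14, 14, 14, 14, 14, 14, 14, 14, 2, 2, 1].
145 − 13 = 132 transpositions; sign(π) = (−1)^132 = +1.
(129|145)_J = +1 (Zolotarev's lemma cross-check).

+1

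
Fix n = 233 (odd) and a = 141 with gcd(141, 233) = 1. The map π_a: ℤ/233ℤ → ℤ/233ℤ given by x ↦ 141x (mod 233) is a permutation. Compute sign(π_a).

Start at x=38: 38 → 232 → 92 → 157 → 2 → 49 → 152 → … (one orbit).
Cycle lengths of π_141 on ℤ/233ℤ: [58, 58, 58, 58, 1]; 5 cycles in total.
5 cycles on 233: each ℓ→(−1)^(ℓ−1), product (−1)^228 = +1.

+1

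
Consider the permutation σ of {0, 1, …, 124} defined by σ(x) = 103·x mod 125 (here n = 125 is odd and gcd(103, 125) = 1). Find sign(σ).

Orbit of 44 under x↦103x: [44, 32, 46, 113, 14, 67, 26]… (length divides ord_125(103)).
Cycle type of π: 100 + 20 + 4 + 1; total 4 cycles.
125 − 4 = 121 transpositions; sign(π) = (−1)^121 = -1.
Via Zolotarev, sign(π_{103}) = (103|125) = -1.

-1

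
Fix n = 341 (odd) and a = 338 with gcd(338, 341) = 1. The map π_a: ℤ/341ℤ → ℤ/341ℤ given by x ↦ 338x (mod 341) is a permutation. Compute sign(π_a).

-1

Start at x=1: 1 → 338 → 9 → 314 → 81 → 98 → 47 → … (one orbit).
π_338 has 14 disjoint cycles with lengths [30, 30, 30, 30, 30, 30, 30, 30, 30, 30, 15, 15, 10, 1] on {0,…,340}.
sign(π) = (−1)^{n − #cycles} = (−1)^{341−14} = (−1)^327 = -1.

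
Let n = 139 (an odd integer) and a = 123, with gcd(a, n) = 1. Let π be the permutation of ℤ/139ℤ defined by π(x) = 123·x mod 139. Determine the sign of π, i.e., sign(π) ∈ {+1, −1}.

-1

Start at x=82: 82 → 78 → 3 → 91 → 73 → 83 → 62 → … (one orbit).
Cycle lengths of π_123 on ℤ/139ℤ: [138, 1]; 2 cycles in total.
n − c = 139 − 2 = 137; sign = (−1)^137 = -1.
The Jacobi symbol (123|139) = -1 (Zolotarev) agrees.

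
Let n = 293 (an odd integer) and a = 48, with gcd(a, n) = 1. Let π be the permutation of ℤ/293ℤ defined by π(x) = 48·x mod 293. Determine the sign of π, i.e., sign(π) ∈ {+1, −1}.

-1

Start at x=188: 188 → 234 → 98 → 16 → 182 → 239 → 45 → … (one orbit).
The orbit structure of x ↦ 48x mod 293: 2 orbits of sizes [292, 1].
Σ(ℓ_i−1) = 293−2 = 291; sign = (−1)^291 = -1.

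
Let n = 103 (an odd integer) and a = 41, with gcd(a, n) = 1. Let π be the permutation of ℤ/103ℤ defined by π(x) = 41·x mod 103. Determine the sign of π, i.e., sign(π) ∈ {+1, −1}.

+1

Orbit of 46 under x↦41x: [46, 32, 76, 26, 36, 34, 55]… (length divides ord_103(41)).
The orbit structure of x ↦ 41x mod 103: 3 orbits of sizes [51, 51, 1].
3 cycles on 103: each ℓ→(−1)^(ℓ−1), product (−1)^100 = +1.
Via Zolotarev, sign(π_{41}) = (41|103) = +1.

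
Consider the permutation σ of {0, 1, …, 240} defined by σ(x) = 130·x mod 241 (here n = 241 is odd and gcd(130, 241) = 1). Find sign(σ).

-1

Orbit of 30 under x↦130x: [30, 44, 177, 115, 8, 76, 240]… (length divides ord_241(130)).
Decompose π into cycles: lengths [16, 16, 16, 16, 16, 16, 16, 16, 16, 16, 16, 16, 16, 16, 16, 1] (16 cycles, including the fixed point 0).
16 cycles on 241: each ℓ→(−1)^(ℓ−1), product (−1)^225 = -1.
Via Zolotarev, sign(π_{130}) = (130|241) = -1.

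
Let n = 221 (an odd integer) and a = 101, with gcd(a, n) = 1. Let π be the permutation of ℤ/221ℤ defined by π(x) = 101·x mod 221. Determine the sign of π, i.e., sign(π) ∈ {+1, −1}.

+1

Trace 1: π^k(1) = [1, 101, 35, 220, 120, 186] for k=0..5.
The orbit structure of x ↦ 101x mod 221: 43 orbits of sizes [6, 6, 6, 6, 6, 6, 6, 6, 6, 6, 6, 6, 6, 6, 6, 6, 6, 6, 6, 6, 6, 6, 6, 6, 6, 6, 6, 6, 6, 6, 6, 6, 6, 6, 2, 2, 2, 2, 2, 2, 2, 2, 1].
With 43 cycles on 221 points, sign = (−1)^{221−43} = +1.
Zolotarev: (101|221) = +1, matching the cycle-count sign.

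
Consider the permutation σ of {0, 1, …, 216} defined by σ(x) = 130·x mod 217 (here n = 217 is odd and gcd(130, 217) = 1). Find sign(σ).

Trace 212: π^k(212) = [212, 1, 130, 191, 92, 25] for k=0..5.
Cycle type of π: 6×35 + 3×2 + 1; total 38 cycles.
Σ(ℓ_i−1) = 217−38 = 179; sign = (−1)^179 = -1.
(130|217)_J = -1 (Zolotarev's lemma cross-check).

-1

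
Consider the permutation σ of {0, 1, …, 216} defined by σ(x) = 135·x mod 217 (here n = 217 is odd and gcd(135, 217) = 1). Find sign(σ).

-1

Orbit of 172 under x↦135x: [172, 1, 135, 214, 29, 9, 130]… (length divides ord_217(135)).
10 cycles of lengths [30, 30, 30, 30, 30, 30, 30, 3, 3, 1].
With 10 cycles on 217 points, sign = (−1)^{217−10} = -1.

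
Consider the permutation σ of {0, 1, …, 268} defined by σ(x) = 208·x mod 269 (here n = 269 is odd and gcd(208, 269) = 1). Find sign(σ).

Orbit of 58 under x↦208x: [58, 228, 80, 231, 166, 96, 62]… (length divides ord_269(208)).
Cycle type of π: 134×2 + 1; total 3 cycles.
269 − 3 = 266 transpositions; sign(π) = (−1)^266 = +1.

+1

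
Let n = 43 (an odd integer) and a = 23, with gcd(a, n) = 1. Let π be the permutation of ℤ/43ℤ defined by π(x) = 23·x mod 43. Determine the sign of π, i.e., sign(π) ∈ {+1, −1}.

Orbit of 35 under x↦23x: [35, 31, 25, 16, 24, 36, 11]… (length divides ord_43(23)).
Cycle lengths of π_23 on ℤ/43ℤ: [21, 21, 1]; 3 cycles in total.
Σ(ℓ_i−1) = 43−3 = 40; sign = (−1)^40 = +1.

+1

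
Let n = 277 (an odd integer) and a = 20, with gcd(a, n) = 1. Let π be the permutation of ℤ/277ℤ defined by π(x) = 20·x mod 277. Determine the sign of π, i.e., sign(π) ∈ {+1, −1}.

Start at x=229: 229 → 148 → 190 → 199 → 102 → 101 → 81 → … (one orbit).
Decompose π into cycles: lengths [276, 1] (2 cycles, including the fixed point 0).
sign(π) = (−1)^{n − #cycles} = (−1)^{277−2} = (−1)^275 = -1.
(20|277)_J = -1 (Zolotarev's lemma cross-check).

-1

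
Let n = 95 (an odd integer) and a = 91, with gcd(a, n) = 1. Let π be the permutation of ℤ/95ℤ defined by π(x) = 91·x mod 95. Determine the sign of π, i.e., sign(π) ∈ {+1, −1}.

-1

Orbit of 36 under x↦91x: [36, 46, 6, 71, 1, 91, 16]… (length divides ord_95(91)).
Decompose π into cycles: lengths [18, 18, 18, 18, 18, 1, 1, 1, 1, 1] (10 cycles, including the fixed point 0).
n − c = 95 − 10 = 85; sign = (−1)^85 = -1.
(91|95)_J = -1 (Zolotarev's lemma cross-check).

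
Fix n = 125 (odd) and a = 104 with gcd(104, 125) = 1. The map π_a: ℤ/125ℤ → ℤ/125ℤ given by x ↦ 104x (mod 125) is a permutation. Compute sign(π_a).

+1

Start at x=119: 119 → 1 → 104 → 66 → 114 → 106 → 24 → … (one orbit).
π_104 has 7 disjoint cycles with lengths [50, 50, 10, 10, 2, 2, 1] on {0,…,124}.
7 cycles on 125: each ℓ→(−1)^(ℓ−1), product (−1)^118 = +1.
Check: (104/125) = +1 by Zolotarev.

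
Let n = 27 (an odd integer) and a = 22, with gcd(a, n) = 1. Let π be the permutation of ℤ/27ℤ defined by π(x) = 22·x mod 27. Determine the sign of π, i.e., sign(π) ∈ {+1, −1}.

+1

Trace 4: π^k(4) = [4, 7, 19, 13, 16, 1, 22] for k=0..6.
π_22 has 7 disjoint cycles with lengths [9, 9, 3, 3, 1, 1, 1] on {0,…,26}.
n − c = 27 − 7 = 20; sign = (−1)^20 = +1.
(22|27)_J = +1 (Zolotarev's lemma cross-check).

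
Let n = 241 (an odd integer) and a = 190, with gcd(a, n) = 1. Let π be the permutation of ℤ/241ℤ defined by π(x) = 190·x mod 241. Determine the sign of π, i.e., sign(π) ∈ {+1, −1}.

Orbit of 116 under x↦190x: [116, 109, 225, 93, 77, 170, 6]… (length divides ord_241(190)).
The orbit structure of x ↦ 190x mod 241: 2 orbits of sizes [240, 1].
With 2 cycles on 241 points, sign = (−1)^{241−2} = -1.

-1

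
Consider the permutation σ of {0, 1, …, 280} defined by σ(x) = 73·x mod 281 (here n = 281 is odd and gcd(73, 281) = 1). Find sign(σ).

Trace 59: π^k(59) = [59, 92, 253, 204, 280, 208, 10] for k=0..6.
π_73 has 6 disjoint cycles with lengths [56, 56, 56, 56, 56, 1] on {0,…,280}.
6 cycles on 281: each ℓ→(−1)^(ℓ−1), product (−1)^275 = -1.

-1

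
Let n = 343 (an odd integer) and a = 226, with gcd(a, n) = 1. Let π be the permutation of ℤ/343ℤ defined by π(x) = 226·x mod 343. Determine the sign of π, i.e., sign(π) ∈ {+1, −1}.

Trace 312: π^k(312) = [312, 197, 275, 67, 50, 324, 165] for k=0..6.
π_226 has 31 disjoint cycles with lengths [21, 21, 21, 21, 21, 21, 21, 21, 21, 21, 21, 21, 21, 21, 3, 3, 3, 3, 3, 3, 3, 3, 3, 3, 3, 3, 3, 3, 3, 3, 1] on {0,…,342}.
Σ(ℓ_i−1) = 343−31 = 312; sign = (−1)^312 = +1.
Via Zolotarev, sign(π_{226}) = (226|343) = +1.

+1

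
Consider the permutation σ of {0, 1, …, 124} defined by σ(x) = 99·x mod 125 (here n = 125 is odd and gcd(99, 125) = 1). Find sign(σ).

+1

Trace 49: π^k(49) = [49, 101, 124, 26, 74, 76, 24] for k=0..6.
23 cycles of lengths [10, 10, 10, 10, 10, 10, 10, 10, 10, 10, 2, 2, 2, 2, 2, 2, 2, 2, 2, 2, 2, 2, 1].
With 23 cycles on 125 points, sign = (−1)^{125−23} = +1.
Zolotarev: (99|125) = +1, matching the cycle-count sign.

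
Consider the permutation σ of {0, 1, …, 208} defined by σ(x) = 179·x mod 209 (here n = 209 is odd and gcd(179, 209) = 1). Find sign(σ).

-1

Start at x=37: 37 → 144 → 69 → 20 → 27 → 26 → 56 → … (one orbit).
Cycle lengths of π_179 on ℤ/209ℤ: [30, 30, 30, 30, 30, 30, 6, 6, 6, 5, 5, 1]; 12 cycles in total.
sign(π) = (−1)^{n − #cycles} = (−1)^{209−12} = (−1)^197 = -1.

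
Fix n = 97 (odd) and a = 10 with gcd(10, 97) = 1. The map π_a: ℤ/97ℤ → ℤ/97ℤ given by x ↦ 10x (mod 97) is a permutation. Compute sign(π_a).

Orbit of 54 under x↦10x: [54, 55, 65, 68, 1, 10, 3]… (length divides ord_97(10)).
π_10 has 2 disjoint cycles with lengths [96, 1] on {0,…,96}.
Σ(ℓ_i−1) = 97−2 = 95; sign = (−1)^95 = -1.

-1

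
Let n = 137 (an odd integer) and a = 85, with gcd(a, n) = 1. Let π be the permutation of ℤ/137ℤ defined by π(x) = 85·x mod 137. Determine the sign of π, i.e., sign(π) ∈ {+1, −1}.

Trace 92: π^k(92) = [92, 11, 113, 15, 42, 8, 132] for k=0..6.
Cycle type of π: 136 + 1; total 2 cycles.
With 2 cycles on 137 points, sign = (−1)^{137−2} = -1.
Zolotarev: (85|137) = -1, matching the cycle-count sign.

-1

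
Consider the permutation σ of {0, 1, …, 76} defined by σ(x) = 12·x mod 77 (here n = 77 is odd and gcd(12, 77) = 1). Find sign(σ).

-1

Start at x=12: 12 → 67 → 34 → 23 → 45 → 1 → 12 (one orbit).
Cycle type of π: 6×11 + 1×11; total 22 cycles.
77 − 22 = 55 transpositions; sign(π) = (−1)^55 = -1.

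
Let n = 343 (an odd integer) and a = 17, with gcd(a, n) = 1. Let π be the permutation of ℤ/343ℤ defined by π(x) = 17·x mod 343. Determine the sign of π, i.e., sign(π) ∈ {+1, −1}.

-1

Orbit of 323 under x↦17x: [323, 3, 51, 181, 333, 173, 197]… (length divides ord_343(17)).
Decompose π into cycles: lengths [294, 42, 6, 1] (4 cycles, including the fixed point 0).
n − c = 343 − 4 = 339; sign = (−1)^339 = -1.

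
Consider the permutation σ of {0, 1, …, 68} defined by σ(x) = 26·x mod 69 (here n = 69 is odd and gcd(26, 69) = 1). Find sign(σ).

Trace 13: π^k(13) = [13, 62, 25, 29, 64, 8, 1] for k=0..6.
6 cycles of lengths [22, 22, 11, 11, 2, 1].
n − c = 69 − 6 = 63; sign = (−1)^63 = -1.
Check: (26/69) = -1 by Zolotarev.

-1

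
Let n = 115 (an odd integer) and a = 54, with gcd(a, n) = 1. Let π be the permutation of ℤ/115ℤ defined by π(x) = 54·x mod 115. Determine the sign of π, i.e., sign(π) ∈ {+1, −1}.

Trace 104: π^k(104) = [104, 96, 9, 26, 24, 31, 64] for k=0..6.
9 cycles of lengths [22, 22, 22, 22, 11, 11, 2, 2, 1].
9 cycles on 115: each ℓ→(−1)^(ℓ−1), product (−1)^106 = +1.

+1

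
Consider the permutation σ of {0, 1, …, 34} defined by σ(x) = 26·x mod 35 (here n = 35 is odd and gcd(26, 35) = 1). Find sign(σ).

-1

Orbit of 26 under x↦26x: [26, 11, 6, 16, 31, 1]… (length divides ord_35(26)).
10 cycles of lengths [6, 6, 6, 6, 6, 1, 1, 1, 1, 1].
10 cycles on 35: each ℓ→(−1)^(ℓ−1), product (−1)^25 = -1.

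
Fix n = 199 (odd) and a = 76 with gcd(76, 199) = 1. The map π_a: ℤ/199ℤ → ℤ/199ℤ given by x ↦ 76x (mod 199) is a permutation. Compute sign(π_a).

Trace 5: π^k(5) = [5, 181, 25, 109, 125, 147, 28] for k=0..6.
The orbit structure of x ↦ 76x mod 199: 4 orbits of sizes [66, 66, 66, 1].
199 − 4 = 195 transpositions; sign(π) = (−1)^195 = -1.
Via Zolotarev, sign(π_{76}) = (76|199) = -1.

-1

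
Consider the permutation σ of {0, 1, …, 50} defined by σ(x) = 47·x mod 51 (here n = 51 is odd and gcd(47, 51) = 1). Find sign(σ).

-1

Start at x=38: 38 → 1 → 47 → 16 → 38 (one orbit).
Cycle type of π: 4×12 + 2 + 1; total 14 cycles.
With 14 cycles on 51 points, sign = (−1)^{51−14} = -1.
Check: (47/51) = -1 by Zolotarev.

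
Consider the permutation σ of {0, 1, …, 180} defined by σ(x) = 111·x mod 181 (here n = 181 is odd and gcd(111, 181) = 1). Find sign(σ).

+1

Trace 100: π^k(100) = [100, 59, 33, 43, 67, 16, 147] for k=0..6.
Decompose π into cycles: lengths [90, 90, 1] (3 cycles, including the fixed point 0).
Σ(ℓ_i−1) = 181−3 = 178; sign = (−1)^178 = +1.
Via Zolotarev, sign(π_{111}) = (111|181) = +1.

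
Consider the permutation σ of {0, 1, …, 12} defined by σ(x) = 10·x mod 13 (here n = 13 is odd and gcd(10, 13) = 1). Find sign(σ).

+1

Orbit of 3 under x↦10x: [3, 4, 1, 10, 9, 12]… (length divides ord_13(10)).
The orbit structure of x ↦ 10x mod 13: 3 orbits of sizes [6, 6, 1].
13 − 3 = 10 transpositions; sign(π) = (−1)^10 = +1.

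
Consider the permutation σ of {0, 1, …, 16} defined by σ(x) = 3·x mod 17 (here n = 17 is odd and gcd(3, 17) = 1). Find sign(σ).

-1

Start at x=6: 6 → 1 → 3 → 9 → 10 → 13 → 5 → … (one orbit).
Decompose π into cycles: lengths [16, 1] (2 cycles, including the fixed point 0).
n − c = 17 − 2 = 15; sign = (−1)^15 = -1.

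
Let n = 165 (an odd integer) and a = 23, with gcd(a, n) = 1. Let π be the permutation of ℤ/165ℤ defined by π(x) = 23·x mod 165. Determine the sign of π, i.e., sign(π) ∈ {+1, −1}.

Orbit of 34 under x↦23x: [34, 122, 1, 23]… (length divides ord_165(23)).
Decompose π into cycles: lengths [4, 4, 4, 4, 4, 4, 4, 4, 4, 4, 4, 4, 4, 4, 4, 4, 4, 4, 4, 4, 4, 4, 4, 4, 4, 4, 4, 4, 4, 4, 4, 4, 4, 2, 2, 2, 2, 2, 2, 2, 2, 2, 2, 2, 1, 1, 1, 1, 1, 1, 1, 1, 1, 1, 1] (55 cycles, including the fixed point 0).
55 cycles on 165: each ℓ→(−1)^(ℓ−1), product (−1)^110 = +1.
Zolotarev: (23|165) = +1, matching the cycle-count sign.

+1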